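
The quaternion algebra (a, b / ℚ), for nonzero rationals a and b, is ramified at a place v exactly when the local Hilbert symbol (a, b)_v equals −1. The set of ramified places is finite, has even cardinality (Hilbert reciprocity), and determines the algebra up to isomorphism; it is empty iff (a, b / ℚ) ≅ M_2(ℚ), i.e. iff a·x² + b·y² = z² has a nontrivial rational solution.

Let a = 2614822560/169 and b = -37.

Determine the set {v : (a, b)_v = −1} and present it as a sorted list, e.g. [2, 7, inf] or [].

(a, b) ≡ (2017610, -37) mod (ℚ^×)²; places V = {2, 3, 5, 7, 13, 19, 37, 41, ∞}.
(a,b)_3: α=4, u≡2; β=0, v≡2 (mod 3); (2|3)=-1, (2|3)=-1; sign (−1)^0·-1^0·-1^4 = +1.
(a,b)_13: α=-2, u≡12; β=0, v≡2 (mod 13); (12|13)=+1, (2|13)=-1; sign (−1)^0·+1^0·-1^-2 = +1.
(a,b)_2: α=5, β=0; u≡5, v≡3 (mod 8); ε(u)ε(v)=0·1, αω(v)=5·1, βω(u)=0·1; sum ≡ 1  ⇒  -1.
(a,b)_7: α=1, u≡5; β=0, v≡5 (mod 7); (5|7)=-1, (5|7)=-1; sign (−1)^0·-1^0·-1^1 = -1.
(a,b)_19: α=1, u≡2; β=0, v≡1 (mod 19); (2|19)=-1, (1|19)=+1; sign (−1)^0·-1^0·+1^1 = +1.
(a,b)_5: α=1, u≡3; β=0, v≡3 (mod 5); (3|5)=-1, (3|5)=-1; sign (−1)^0·-1^0·-1^1 = -1.
(a,b)_∞: sgn(2017610)=+, sgn(-37)=−, so +1.
(a,b)_41: α=1, u≡9; β=0, v≡4 (mod 41); (9|41)=+1, (4|41)=+1; sign (−1)^0·+1^0·+1^1 = +1.
(a,b)_37: α=1, u≡19; β=1, v≡36 (mod 37); (19|37)=-1, (36|37)=+1; sign (−1)^0·-1^1·+1^1 = -1.
|Ram(2017610, -37)| = 4, even; anisotropic at {2, 5, 7, 37}.

[2, 5, 7, 37]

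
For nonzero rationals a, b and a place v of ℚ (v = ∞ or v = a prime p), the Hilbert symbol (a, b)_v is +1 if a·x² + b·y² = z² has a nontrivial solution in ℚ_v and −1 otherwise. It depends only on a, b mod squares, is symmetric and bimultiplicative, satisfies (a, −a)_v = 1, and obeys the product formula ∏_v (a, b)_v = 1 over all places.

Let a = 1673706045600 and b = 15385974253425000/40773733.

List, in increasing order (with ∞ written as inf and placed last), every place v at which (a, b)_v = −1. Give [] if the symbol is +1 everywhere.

[2, 3]

(a, b) ≡ (186, 2210) mod (ℚ^×)²; places V = {2, 3, 5, 7, 11, 13, 17, 23, 29, 31, ∞}.
(a,b)_∞: sgn(186)=+, sgn(2210)=+, so +1.
(a,b)_3: α=5, u≡2; β=16, v≡2 (mod 3); (2|3)=-1, (2|3)=-1; sign (−1)^0·-1^16·-1^5 = -1.
(a,b)_7: α=0, u≡1; β=-2, v≡6 (mod 7); (1|7)=+1, (6|7)=-1; sign (−1)^0·+1^-2·-1^0 = +1.
(a,b)_13: α=0, u≡4; β=-1, v≡12 (mod 13); (4|13)=+1, (12|13)=+1; sign (−1)^0·+1^-1·+1^0 = +1.
(a,b)_23: α=0, u≡13; β=-2, v≡12 (mod 23); (13|23)=+1, (12|23)=+1; sign (−1)^0·+1^-2·+1^0 = +1.
(a,b)_17: α=2, u≡1; β=1, v≡11 (mod 17); (1|17)=+1, (11|17)=-1; sign (−1)^0·+1^1·-1^2 = +1.
(a,b)_2: α=5, β=3; u≡5, v≡1 (mod 8); ε(u)ε(v)=0·0, αω(v)=5·0, βω(u)=3·1; sum ≡ 1  ⇒  -1.
(a,b)_29: α=0, u≡12; β=2, v≡22 (mod 29); (12|29)=-1, (22|29)=+1; sign (−1)^0·-1^2·+1^0 = +1.
(a,b)_11: α=0, u≡6; β=-2, v≡6 (mod 11); (6|11)=-1, (6|11)=-1; sign (−1)^0·-1^-2·-1^0 = +1.
(a,b)_5: α=2, u≡4; β=5, v≡2 (mod 5); (4|5)=+1, (2|5)=-1; sign (−1)^0·+1^5·-1^2 = +1.
(a,b)_31: α=3, u≡21; β=0, v≡28 (mod 31); (21|31)=-1, (28|31)=+1; sign (−1)^0·-1^0·+1^3 = +1.
Ram(186, 2210) = {2, 3}; no ℚ_2-point on the conic.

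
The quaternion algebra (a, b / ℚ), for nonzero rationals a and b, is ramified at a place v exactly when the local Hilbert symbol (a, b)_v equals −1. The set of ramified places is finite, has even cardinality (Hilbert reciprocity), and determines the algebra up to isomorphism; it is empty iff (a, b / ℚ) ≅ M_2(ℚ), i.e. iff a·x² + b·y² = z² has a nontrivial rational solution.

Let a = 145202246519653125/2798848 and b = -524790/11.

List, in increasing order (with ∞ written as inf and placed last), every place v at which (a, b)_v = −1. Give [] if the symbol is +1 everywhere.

Mod squares: a ≡ 36465, b ≡ -13090. Check v ∈ {∞, 2, 3, 5, 7, 11, 13, 17, 19, 29}.
v=7: a=7^0·(≡4), b=7^3·(≡6) mod 7; (4|7)=+1, (6|7)=-1; (−1)^{0·3·3}·(+1)^3·(-1)^0 = +1.
v=17: a=17^3·(≡5), b=17^1·(≡11) mod 17; (5|17)=-1, (11|17)=-1; (−1)^{3·1·8}·(-1)^1·(-1)^3 = +1.
v=11: a=11^3·(≡4), b=11^-1·(≡9) mod 11; (4|11)=+1, (9|11)=+1; (−1)^{3·-1·5}·(+1)^-1·(+1)^3 = -1.
v=3: a=3^9·(≡2), b=3^2·(≡2) mod 3; (2|3)=-1, (2|3)=-1; (−1)^{9·2·1}·(-1)^2·(-1)^9 = -1.
v=∞: 36465 > 0 and -13090 < 0  ⇒  (a,b)_∞ = +1.
v=29: a=29^-2·(≡3), b=29^0·(≡10) mod 29; (3|29)=-1, (10|29)=-1; (−1)^{-2·0·14}·(-1)^0·(-1)^-2 = +1.
v=19: a=19^2·(≡1), b=19^0·(≡6) mod 19; (1|19)=+1, (6|19)=+1; (−1)^{2·0·9}·(+1)^0·(+1)^2 = +1.
v=5: a=5^5·(≡3), b=5^1·(≡2) mod 5; (3|5)=-1, (2|5)=-1; (−1)^{5·1·2}·(-1)^1·(-1)^5 = +1.
v=13: a=13^-1·(≡12), b=13^0·(≡3) mod 13; (12|13)=+1, (3|13)=+1; (−1)^{-1·0·6}·(+1)^0·(+1)^-1 = +1.
v=2: v_2(a)=-8, v_2(b)=1; units ≡ 1, 7 (mod 8); ε·ε+αω+βω = 0·1+-8·0+1·0 ≡ 0  ⇒  (a,b)_2 = +1.
Ram(36465, -13090) = {3, 11}; no ℚ_3-point on the conic.

[3, 11]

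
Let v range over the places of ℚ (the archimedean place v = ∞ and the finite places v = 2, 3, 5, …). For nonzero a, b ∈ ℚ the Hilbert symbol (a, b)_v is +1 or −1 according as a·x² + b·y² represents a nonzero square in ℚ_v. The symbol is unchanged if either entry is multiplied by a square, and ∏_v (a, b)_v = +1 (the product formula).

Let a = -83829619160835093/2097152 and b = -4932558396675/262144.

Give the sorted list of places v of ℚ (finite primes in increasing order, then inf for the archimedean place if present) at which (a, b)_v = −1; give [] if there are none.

(a, b) ≡ (-26, -667) mod (ℚ^×)²; places V = {2, 3, 5, 7, 13, 23, 29, ∞}.
(a,b)_29: α=2, u≡17; β=1, v≡6 (mod 29); (17|29)=-1, (6|29)=+1; sign (−1)^0·-1^1·+1^2 = -1.
(a,b)_23: α=2, u≡19; β=1, v≡7 (mod 23); (19|23)=-1, (7|23)=-1; sign (−1)^0·-1^1·-1^2 = -1.
(a,b)_2: α=-21, β=-18; u≡3, v≡5 (mod 8); ε(u)ε(v)=1·0, αω(v)=-21·1, βω(u)=-18·1; sum ≡ 1  ⇒  -1.
(a,b)_∞: sgn(-26)=−, sgn(-667)=−, so -1.
(a,b)_5: α=0, u≡1; β=2, v≡2 (mod 5); (1|5)=+1, (2|5)=-1; sign (−1)^0·+1^2·-1^0 = +1.
(a,b)_13: α=3, u≡11; β=2, v≡3 (mod 13); (11|13)=-1, (3|13)=+1; sign (−1)^0·-1^2·+1^3 = +1.
(a,b)_7: α=6, u≡4; β=4, v≡6 (mod 7); (4|7)=+1, (6|7)=-1; sign (−1)^0·+1^4·-1^6 = +1.
(a,b)_3: α=6, u≡1; β=6, v≡2 (mod 3); (1|3)=+1, (2|3)=-1; sign (−1)^0·+1^6·-1^6 = +1.
|Ram(-26, -667)| = 4, even; anisotropic at {2, 23, 29, ∞}.

[2, 23, 29, inf]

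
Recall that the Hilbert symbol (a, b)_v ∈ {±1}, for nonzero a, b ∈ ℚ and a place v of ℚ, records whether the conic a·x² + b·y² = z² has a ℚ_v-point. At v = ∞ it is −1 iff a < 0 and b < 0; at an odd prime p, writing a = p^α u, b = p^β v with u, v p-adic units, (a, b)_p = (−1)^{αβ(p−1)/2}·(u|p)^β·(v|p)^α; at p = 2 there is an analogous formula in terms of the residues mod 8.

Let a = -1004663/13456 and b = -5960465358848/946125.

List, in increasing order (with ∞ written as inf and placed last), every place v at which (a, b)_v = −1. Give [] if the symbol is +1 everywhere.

[5, 7, 17, inf]

Mod squares: a ≡ -23, b ≡ -355810. Check v ∈ {∞, 2, 3, 5, 7, 11, 13, 17, 19, 23, 29}.
v=7: a=7^0·(≡6), b=7^1·(≡2) mod 7; (6|7)=-1, (2|7)=+1; (−1)^{0·1·3}·(-1)^1·(+1)^0 = -1.
v=3: a=3^0·(≡1), b=3^-2·(≡2) mod 3; (1|3)=+1, (2|3)=-1; (−1)^{0·-2·1}·(+1)^-2·(-1)^0 = +1.
v=11: a=11^2·(≡8), b=11^2·(≡10) mod 11; (8|11)=-1, (10|11)=-1; (−1)^{2·2·5}·(-1)^2·(-1)^2 = +1.
v=13: a=13^0·(≡3), b=13^3·(≡2) mod 13; (3|13)=+1, (2|13)=-1; (−1)^{0·3·6}·(+1)^3·(-1)^0 = +1.
v=∞: -23 < 0 and -355810 < 0  ⇒  (a,b)_∞ = -1.
v=2: v_2(a)=-4, v_2(b)=13; units ≡ 1, 7 (mod 8); ε·ε+αω+βω = 0·1+-4·0+13·0 ≡ 0  ⇒  (a,b)_2 = +1.
v=17: a=17^0·(≡6), b=17^1·(≡11) mod 17; (6|17)=-1, (11|17)=-1; (−1)^{0·1·8}·(-1)^1·(-1)^0 = -1.
v=23: a=23^1·(≡19), b=23^1·(≡16) mod 23; (19|23)=-1, (16|23)=+1; (−1)^{1·1·11}·(-1)^1·(+1)^1 = +1.
v=5: a=5^0·(≡2), b=5^-3·(≡3) mod 5; (2|5)=-1, (3|5)=-1; (−1)^{0·-3·2}·(-1)^-3·(-1)^0 = -1.
v=19: a=19^2·(≡12), b=19^0·(≡14) mod 19; (12|19)=-1, (14|19)=-1; (−1)^{2·0·9}·(-1)^0·(-1)^2 = +1.
v=29: a=29^-2·(≡28), b=29^-2·(≡20) mod 29; (28|29)=+1, (20|29)=+1; (−1)^{-2·-2·14}·(+1)^-2·(+1)^-2 = +1.
Ram(-23, -355810) = {5, 7, 17, ∞}; no ℚ_5-point on the conic.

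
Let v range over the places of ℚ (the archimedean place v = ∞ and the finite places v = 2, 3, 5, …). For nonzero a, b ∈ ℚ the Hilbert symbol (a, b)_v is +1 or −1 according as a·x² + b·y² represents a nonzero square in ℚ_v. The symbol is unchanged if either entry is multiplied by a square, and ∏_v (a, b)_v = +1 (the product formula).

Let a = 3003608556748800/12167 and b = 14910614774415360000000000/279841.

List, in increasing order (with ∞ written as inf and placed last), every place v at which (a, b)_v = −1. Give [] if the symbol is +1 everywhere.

[7, 11, 19, 23]

Mod squares: a ≡ 3289, b ≡ 2926. Check v ∈ {∞, 2, 3, 5, 7, 11, 13, 19, 23, 31}.
v=∞: 3289 > 0 and 2926 > 0  ⇒  (a,b)_∞ = +1.
v=31: a=31^2·(≡24), b=31^0·(≡21) mod 31; (24|31)=-1, (21|31)=-1; (−1)^{2·0·15}·(-1)^0·(-1)^2 = +1.
v=2: v_2(a)=14, v_2(b)=25; units ≡ 1, 7 (mod 8); ε·ε+αω+βω = 0·1+14·0+25·0 ≡ 0  ⇒  (a,b)_2 = +1.
v=19: a=19^0·(≡13), b=19^1·(≡3) mod 19; (13|19)=-1, (3|19)=-1; (−1)^{0·1·9}·(-1)^1·(-1)^0 = -1.
v=13: a=13^1·(≡7), b=13^4·(≡1) mod 13; (7|13)=-1, (1|13)=+1; (−1)^{1·4·6}·(-1)^4·(+1)^1 = +1.
v=11: a=11^3·(≡10), b=11^3·(≡10) mod 11; (10|11)=-1, (10|11)=-1; (−1)^{3·3·5}·(-1)^3·(-1)^3 = -1.
v=3: a=3^2·(≡1), b=3^2·(≡1) mod 3; (1|3)=+1, (1|3)=+1; (−1)^{2·2·1}·(+1)^2·(+1)^2 = +1.
v=23: a=23^-3·(≡14), b=23^-4·(≡22) mod 23; (14|23)=-1, (22|23)=-1; (−1)^{-3·-4·11}·(-1)^-4·(-1)^-3 = -1.
v=5: a=5^2·(≡1), b=5^10·(≡4) mod 5; (1|5)=+1, (4|5)=+1; (−1)^{2·10·2}·(+1)^10·(+1)^2 = +1.
v=7: a=7^2·(≡6), b=7^1·(≡6) mod 7; (6|7)=-1, (6|7)=-1; (−1)^{2·1·3}·(-1)^1·(-1)^2 = -1.
(3289, 2926 / ℚ) ramifies at {7, 11, 19, 23}: a division algebra.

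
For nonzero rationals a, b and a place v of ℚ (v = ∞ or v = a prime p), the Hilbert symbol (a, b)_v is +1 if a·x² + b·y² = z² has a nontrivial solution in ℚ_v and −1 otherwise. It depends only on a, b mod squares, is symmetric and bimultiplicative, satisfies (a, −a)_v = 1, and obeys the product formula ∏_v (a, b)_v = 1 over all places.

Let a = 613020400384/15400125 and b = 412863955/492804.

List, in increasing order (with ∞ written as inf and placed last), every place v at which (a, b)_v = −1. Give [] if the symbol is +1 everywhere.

[2, 7, 17, 29]

Mod squares: a ≡ 17255, b ≡ 595. Check v ∈ {∞, 2, 3, 5, 7, 13, 17, 29}.
v=17: a=17^3·(≡11), b=17^3·(≡9) mod 17; (11|17)=-1, (9|17)=+1; (−1)^{3·3·8}·(-1)^3·(+1)^3 = -1.
v=2: v_2(a)=8, v_2(b)=-2; units ≡ 7, 3 (mod 8); ε·ε+αω+βω = 1·1+8·1+-2·0 ≡ 1  ⇒  (a,b)_2 = -1.
v=∞: 17255 > 0 and 595 > 0  ⇒  (a,b)_∞ = +1.
v=7: a=7^5·(≡4), b=7^5·(≡4) mod 7; (4|7)=+1, (4|7)=+1; (−1)^{5·5·3}·(+1)^5·(+1)^5 = -1.
v=29: a=29^1·(≡15), b=29^0·(≡17) mod 29; (15|29)=-1, (17|29)=-1; (−1)^{1·0·14}·(-1)^0·(-1)^1 = -1.
v=5: a=5^-3·(≡4), b=5^1·(≡4) mod 5; (4|5)=+1, (4|5)=+1; (−1)^{-3·1·2}·(+1)^1·(+1)^-3 = +1.
v=3: a=3^-6·(≡2), b=3^-6·(≡1) mod 3; (2|3)=-1, (1|3)=+1; (−1)^{-6·-6·1}·(-1)^-6·(+1)^-6 = +1.
v=13: a=13^-2·(≡10), b=13^-2·(≡9) mod 13; (10|13)=+1, (9|13)=+1; (−1)^{-2·-2·6}·(+1)^-2·(+1)^-2 = +1.
Ram(17255, 595) = {2, 7, 17, 29}; no ℚ_2-point on the conic.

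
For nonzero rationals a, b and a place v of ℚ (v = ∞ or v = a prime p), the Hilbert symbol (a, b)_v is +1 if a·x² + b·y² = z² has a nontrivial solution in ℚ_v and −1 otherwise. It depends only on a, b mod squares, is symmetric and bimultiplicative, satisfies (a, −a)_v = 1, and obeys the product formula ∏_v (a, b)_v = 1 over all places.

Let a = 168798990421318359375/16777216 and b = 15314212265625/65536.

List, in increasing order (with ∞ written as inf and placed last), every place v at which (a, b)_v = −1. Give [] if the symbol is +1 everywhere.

(a, b) ≡ (247, 1785) mod (ℚ^×)²; places V = {2, 3, 5, 7, 13, 17, 19, ∞}.
(a,b)_2: α=-24, β=-16; u≡7, v≡1 (mod 8); ε(u)ε(v)=1·0, αω(v)=-24·0, βω(u)=-16·0; sum ≡ 0  ⇒  +1.
(a,b)_3: α=4, u≡1; β=3, v≡1 (mod 3); (1|3)=+1, (1|3)=+1; sign (−1)^0·+1^3·+1^4 = +1.
(a,b)_5: α=10, u≡3; β=7, v≡2 (mod 5); (3|5)=-1, (2|5)=-1; sign (−1)^0·-1^7·-1^10 = -1.
(a,b)_19: α=3, u≡2; β=2, v≡10 (mod 19); (2|19)=-1, (10|19)=-1; sign (−1)^0·-1^2·-1^3 = -1.
(a,b)_7: α=2, u≡2; β=1, v≡5 (mod 7); (2|7)=+1, (5|7)=-1; sign (−1)^0·+1^1·-1^2 = +1.
(a,b)_17: α=2, u≡9; β=1, v≡5 (mod 17); (9|17)=+1, (5|17)=-1; sign (−1)^0·+1^1·-1^2 = +1.
(a,b)_13: α=3, u≡8; β=2, v≡10 (mod 13); (8|13)=-1, (10|13)=+1; sign (−1)^0·-1^2·+1^3 = +1.
(a,b)_∞: sgn(247)=+, sgn(1785)=+, so +1.
|Ram(247, 1785)| = 2, even; anisotropic at {5, 19}.

[5, 19]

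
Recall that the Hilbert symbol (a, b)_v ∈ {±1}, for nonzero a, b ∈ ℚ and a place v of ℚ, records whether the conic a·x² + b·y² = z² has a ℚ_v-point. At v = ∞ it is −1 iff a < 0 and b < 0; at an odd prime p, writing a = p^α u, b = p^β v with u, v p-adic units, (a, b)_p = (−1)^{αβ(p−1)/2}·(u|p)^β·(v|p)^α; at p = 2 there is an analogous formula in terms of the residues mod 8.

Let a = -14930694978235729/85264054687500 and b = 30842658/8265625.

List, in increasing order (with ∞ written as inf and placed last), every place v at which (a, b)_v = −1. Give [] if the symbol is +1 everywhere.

[2, 3, 5, 13]

Mod squares: a ≡ -195, b ≡ 2. Check v ∈ {∞, 2, 3, 5, 7, 11, 13, 17, 19, 23}.
v=∞: -195 < 0 and 2 > 0  ⇒  (a,b)_∞ = +1.
v=3: a=3^-1·(≡1), b=3^2·(≡2) mod 3; (1|3)=+1, (2|3)=-1; (−1)^{-1·2·1}·(+1)^2·(-1)^-1 = -1.
v=19: a=19^2·(≡14), b=19^0·(≡2) mod 19; (14|19)=-1, (2|19)=-1; (−1)^{2·0·9}·(-1)^0·(-1)^2 = +1.
v=13: a=13^-1·(≡2), b=13^0·(≡7) mod 13; (2|13)=-1, (7|13)=-1; (−1)^{-1·0·6}·(-1)^0·(-1)^-1 = -1.
v=7: a=7^2·(≡4), b=7^2·(≡4) mod 7; (4|7)=+1, (4|7)=+1; (−1)^{2·2·3}·(+1)^2·(+1)^2 = +1.
v=17: a=17^8·(≡2), b=17^2·(≡16) mod 17; (2|17)=+1, (16|17)=+1; (−1)^{8·2·8}·(+1)^2·(+1)^8 = +1.
v=5: a=5^-9·(≡1), b=5^-6·(≡2) mod 5; (1|5)=+1, (2|5)=-1; (−1)^{-9·-6·2}·(+1)^-6·(-1)^-9 = -1.
v=11: a=11^2·(≡1), b=11^2·(≡10) mod 11; (1|11)=+1, (10|11)=-1; (−1)^{2·2·5}·(+1)^2·(-1)^2 = +1.
v=2: v_2(a)=-2, v_2(b)=1; units ≡ 5, 1 (mod 8); ε·ε+αω+βω = 0·0+-2·0+1·1 ≡ 1  ⇒  (a,b)_2 = -1.
v=23: a=23^-4·(≡1), b=23^-2·(≡9) mod 23; (1|23)=+1, (9|23)=+1; (−1)^{-4·-2·11}·(+1)^-2·(+1)^-4 = +1.
(-195, 2 / ℚ) ramifies at {2, 3, 5, 13}: a division algebra.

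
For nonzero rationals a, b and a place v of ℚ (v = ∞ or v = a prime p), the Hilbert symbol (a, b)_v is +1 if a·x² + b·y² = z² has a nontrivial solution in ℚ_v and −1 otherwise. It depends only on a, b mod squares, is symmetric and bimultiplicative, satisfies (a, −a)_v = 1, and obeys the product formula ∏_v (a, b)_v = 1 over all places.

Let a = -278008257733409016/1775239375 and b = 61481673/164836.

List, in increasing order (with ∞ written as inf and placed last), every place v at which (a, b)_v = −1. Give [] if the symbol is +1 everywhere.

Mod squares: a ≡ -63222082, b ≡ 697. Check v ∈ {∞, 2, 3, 5, 7, 11, 13, 17, 19, 29, 31, 41}.
v=31: a=31^1·(≡29), b=31^0·(≡13) mod 31; (29|31)=-1, (13|31)=-1; (−1)^{1·0·15}·(-1)^0·(-1)^1 = -1.
v=5: a=5^-4·(≡3), b=5^0·(≡3) mod 5; (3|5)=-1, (3|5)=-1; (−1)^{-4·0·2}·(-1)^0·(-1)^-4 = +1.
v=2: v_2(a)=3, v_2(b)=-2; units ≡ 7, 1 (mod 8); ε·ε+αω+βω = 1·0+3·0+-2·0 ≡ 0  ⇒  (a,b)_2 = +1.
v=29: a=29^0·(≡9), b=29^-2·(≡22) mod 29; (9|29)=+1, (22|29)=+1; (−1)^{0·-2·14}·(+1)^-2·(+1)^0 = +1.
v=13: a=13^-2·(≡4), b=13^0·(≡5) mod 13; (4|13)=+1, (5|13)=-1; (−1)^{-2·0·6}·(+1)^0·(-1)^-2 = +1.
v=∞: -63222082 < 0 and 697 > 0  ⇒  (a,b)_∞ = +1.
v=41: a=41^1·(≡4), b=41^1·(≡14) mod 41; (4|41)=+1, (14|41)=-1; (−1)^{1·1·20}·(+1)^1·(-1)^1 = -1.
v=17: a=17^1·(≡8), b=17^1·(≡10) mod 17; (8|17)=+1, (10|17)=-1; (−1)^{1·1·8}·(+1)^1·(-1)^1 = -1.
v=7: a=7^-5·(≡6), b=7^-2·(≡2) mod 7; (6|7)=-1, (2|7)=+1; (−1)^{-5·-2·3}·(-1)^-2·(+1)^-5 = +1.
v=11: a=11^1·(≡3), b=11^2·(≡1) mod 11; (3|11)=+1, (1|11)=+1; (−1)^{1·2·5}·(+1)^2·(+1)^1 = +1.
v=19: a=19^5·(≡5), b=19^0·(≡13) mod 19; (5|19)=+1, (13|19)=-1; (−1)^{5·0·9}·(+1)^0·(-1)^5 = -1.
v=3: a=3^10·(≡2), b=3^6·(≡1) mod 3; (2|3)=-1, (1|3)=+1; (−1)^{10·6·1}·(-1)^6·(+1)^10 = +1.
|Ram(-63222082, 697)| = 4, even; anisotropic at {17, 19, 31, 41}.

[17, 19, 31, 41]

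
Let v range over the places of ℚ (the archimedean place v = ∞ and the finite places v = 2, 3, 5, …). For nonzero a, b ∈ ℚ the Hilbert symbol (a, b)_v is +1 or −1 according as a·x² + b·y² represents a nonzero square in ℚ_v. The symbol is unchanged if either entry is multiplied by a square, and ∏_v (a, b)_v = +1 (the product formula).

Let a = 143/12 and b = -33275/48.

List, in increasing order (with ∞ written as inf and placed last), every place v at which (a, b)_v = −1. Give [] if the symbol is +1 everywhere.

(a, b) ≡ (429, -33) mod (ℚ^×)²; places V = {2, 3, 5, 11, 13, ∞}.
(a,b)_∞: sgn(429)=+, sgn(-33)=−, so +1.
(a,b)_2: α=-2, β=-4; u≡5, v≡7 (mod 8); ε(u)ε(v)=0·1, αω(v)=-2·0, βω(u)=-4·1; sum ≡ 0  ⇒  +1.
(a,b)_3: α=-1, u≡2; β=-1, v≡1 (mod 3); (2|3)=-1, (1|3)=+1; sign (−1)^1·-1^-1·+1^-1 = +1.
(a,b)_11: α=1, u≡2; β=3, v≡2 (mod 11); (2|11)=-1, (2|11)=-1; sign (−1)^1·-1^3·-1^1 = -1.
(a,b)_13: α=1, u≡2; β=0, v≡2 (mod 13); (2|13)=-1, (2|13)=-1; sign (−1)^0·-1^0·-1^1 = -1.
(a,b)_5: α=0, u≡4; β=2, v≡3 (mod 5); (4|5)=+1, (3|5)=-1; sign (−1)^0·+1^2·-1^0 = +1.
(429, -33 / ℚ) ramifies at {11, 13}: a division algebra.

[11, 13]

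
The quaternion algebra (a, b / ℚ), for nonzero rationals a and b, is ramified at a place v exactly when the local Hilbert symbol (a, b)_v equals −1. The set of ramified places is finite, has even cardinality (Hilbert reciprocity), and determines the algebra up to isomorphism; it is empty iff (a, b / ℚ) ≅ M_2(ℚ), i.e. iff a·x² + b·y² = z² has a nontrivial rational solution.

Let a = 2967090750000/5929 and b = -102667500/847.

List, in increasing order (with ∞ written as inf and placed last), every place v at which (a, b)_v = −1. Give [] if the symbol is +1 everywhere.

[2, 7]

(a, b) ≡ (3, -21) mod (ℚ^×)²; places V = {2, 3, 5, 7, 11, 13, 17, ∞}.
(a,b)_11: α=-2, u≡5; β=-2, v≡3 (mod 11); (5|11)=+1, (3|11)=+1; sign (−1)^0·+1^-2·+1^-2 = +1.
(a,b)_7: α=-2, u≡3; β=-1, v≡1 (mod 7); (3|7)=-1, (1|7)=+1; sign (−1)^0·-1^-1·+1^-2 = -1.
(a,b)_17: α=2, u≡6; β=0, v≡4 (mod 17); (6|17)=-1, (4|17)=+1; sign (−1)^0·-1^0·+1^2 = +1.
(a,b)_∞: sgn(3)=+, sgn(-21)=−, so +1.
(a,b)_13: α=2, u≡10; β=2, v≡8 (mod 13); (10|13)=+1, (8|13)=-1; sign (−1)^0·+1^2·-1^2 = +1.
(a,b)_2: α=4, β=2; u≡3, v≡3 (mod 8); ε(u)ε(v)=1·1, αω(v)=4·1, βω(u)=2·1; sum ≡ 1  ⇒  -1.
(a,b)_3: α=5, u≡1; β=5, v≡2 (mod 3); (1|3)=+1, (2|3)=-1; sign (−1)^1·+1^5·-1^5 = +1.
(a,b)_5: α=6, u≡2; β=4, v≡1 (mod 5); (2|5)=-1, (1|5)=+1; sign (−1)^0·-1^4·+1^6 = +1.
(3, -21 / ℚ) ramifies at {2, 7}: a division algebra.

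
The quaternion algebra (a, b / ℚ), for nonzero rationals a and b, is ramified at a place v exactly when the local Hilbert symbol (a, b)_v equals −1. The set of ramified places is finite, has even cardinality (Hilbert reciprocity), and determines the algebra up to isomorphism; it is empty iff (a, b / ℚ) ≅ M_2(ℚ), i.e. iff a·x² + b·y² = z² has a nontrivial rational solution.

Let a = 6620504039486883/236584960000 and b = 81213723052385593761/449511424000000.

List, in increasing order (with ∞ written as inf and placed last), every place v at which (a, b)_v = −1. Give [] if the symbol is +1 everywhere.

[2, 19, 29, 47]

Mod squares: a ≡ 1363, b ≡ 19. Check v ∈ {∞, 2, 3, 5, 7, 13, 19, 23, 29, 47}.
v=2: v_2(a)=-20, v_2(b)=-22; units ≡ 3, 3 (mod 8); ε·ε+αω+βω = 1·1+-20·1+-22·1 ≡ 1  ⇒  (a,b)_2 = -1.
v=7: a=7^2·(≡3), b=7^2·(≡3) mod 7; (3|7)=-1, (3|7)=-1; (−1)^{2·2·3}·(-1)^2·(-1)^2 = +1.
v=47: a=47^1·(≡44), b=47^2·(≡29) mod 47; (44|47)=-1, (29|47)=-1; (−1)^{1·2·23}·(-1)^2·(-1)^1 = -1.
v=29: a=29^1·(≡3), b=29^2·(≡15) mod 29; (3|29)=-1, (15|29)=-1; (−1)^{1·2·14}·(-1)^2·(-1)^1 = -1.
v=5: a=5^-4·(≡3), b=5^-6·(≡1) mod 5; (3|5)=-1, (1|5)=+1; (−1)^{-4·-6·2}·(-1)^-6·(+1)^-4 = +1.
v=23: a=23^2·(≡18), b=23^2·(≡7) mod 23; (18|23)=+1, (7|23)=-1; (−1)^{2·2·11}·(+1)^2·(-1)^2 = +1.
v=19: a=19^-2·(≡18), b=19^-3·(≡9) mod 19; (18|19)=-1, (9|19)=+1; (−1)^{-2·-3·9}·(-1)^-3·(+1)^-2 = -1.
v=3: a=3^8·(≡1), b=3^10·(≡1) mod 3; (1|3)=+1, (1|3)=+1; (−1)^{8·10·1}·(+1)^10·(+1)^8 = +1.
v=∞: 1363 > 0 and 19 > 0  ⇒  (a,b)_∞ = +1.
v=13: a=13^4·(≡8), b=13^4·(≡6) mod 13; (8|13)=-1, (6|13)=-1; (−1)^{4·4·6}·(-1)^4·(-1)^4 = +1.
Ram(1363, 19) = {2, 19, 29, 47}; no ℚ_2-point on the conic.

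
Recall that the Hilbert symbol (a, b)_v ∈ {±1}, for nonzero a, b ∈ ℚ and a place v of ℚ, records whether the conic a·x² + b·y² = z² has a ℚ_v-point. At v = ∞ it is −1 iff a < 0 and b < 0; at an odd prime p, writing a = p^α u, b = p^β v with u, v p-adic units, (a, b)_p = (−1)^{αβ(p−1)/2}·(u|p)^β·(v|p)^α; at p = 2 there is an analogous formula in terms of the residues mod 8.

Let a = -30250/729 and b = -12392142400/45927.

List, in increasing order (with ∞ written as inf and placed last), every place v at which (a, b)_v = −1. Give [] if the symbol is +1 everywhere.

[5, inf]

Mod squares: a ≡ -10, b ≡ -7. Check v ∈ {∞, 2, 3, 5, 7, 11, 23}.
v=2: v_2(a)=1, v_2(b)=6; units ≡ 3, 1 (mod 8); ε·ε+αω+βω = 1·0+1·0+6·1 ≡ 0  ⇒  (a,b)_2 = +1.
v=3: a=3^-6·(≡2), b=3^-8·(≡2) mod 3; (2|3)=-1, (2|3)=-1; (−1)^{-6·-8·1}·(-1)^-8·(-1)^-6 = +1.
v=5: a=5^3·(≡2), b=5^2·(≡2) mod 5; (2|5)=-1, (2|5)=-1; (−1)^{3·2·2}·(-1)^2·(-1)^3 = -1.
v=∞: -10 < 0 and -7 < 0  ⇒  (a,b)_∞ = -1.
v=23: a=23^0·(≡4), b=23^2·(≡2) mod 23; (4|23)=+1, (2|23)=+1; (−1)^{0·2·11}·(+1)^2·(+1)^0 = +1.
v=7: a=7^0·(≡4), b=7^-1·(≡3) mod 7; (4|7)=+1, (3|7)=-1; (−1)^{0·-1·3}·(+1)^-1·(-1)^0 = +1.
v=11: a=11^2·(≡1), b=11^4·(≡3) mod 11; (1|11)=+1, (3|11)=+1; (−1)^{2·4·5}·(+1)^4·(+1)^2 = +1.
Ram(-10, -7) = {5, ∞}; no ℚ_5-point on the conic.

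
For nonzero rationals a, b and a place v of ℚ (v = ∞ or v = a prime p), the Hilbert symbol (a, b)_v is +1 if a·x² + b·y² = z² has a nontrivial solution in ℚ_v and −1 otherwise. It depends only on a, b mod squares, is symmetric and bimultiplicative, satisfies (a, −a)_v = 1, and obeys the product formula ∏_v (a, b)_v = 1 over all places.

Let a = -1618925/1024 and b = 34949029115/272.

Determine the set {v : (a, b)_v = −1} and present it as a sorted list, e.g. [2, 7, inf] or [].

[2, 5, 7, 23]

Mod squares: a ≡ -77, b ≡ 1956955. Check v ∈ {∞, 2, 5, 7, 11, 13, 17, 19, 23, 29}.
v=19: a=19^0·(≡15), b=19^2·(≡14) mod 19; (15|19)=-1, (14|19)=-1; (−1)^{0·2·9}·(-1)^2·(-1)^0 = +1.
v=2: v_2(a)=-10, v_2(b)=-4; units ≡ 3, 3 (mod 8); ε·ε+αω+βω = 1·1+-10·1+-4·1 ≡ 1  ⇒  (a,b)_2 = -1.
v=11: a=11^1·(≡5), b=11^1·(≡6) mod 11; (5|11)=+1, (6|11)=-1; (−1)^{1·1·5}·(+1)^1·(-1)^1 = +1.
v=23: a=23^0·(≡21), b=23^1·(≡8) mod 23; (21|23)=-1, (8|23)=+1; (−1)^{0·1·11}·(-1)^1·(+1)^0 = -1.
v=∞: -77 < 0 and 1956955 > 0  ⇒  (a,b)_∞ = +1.
v=17: a=17^0·(≡9), b=17^-1·(≡16) mod 17; (9|17)=+1, (16|17)=+1; (−1)^{0·-1·8}·(+1)^-1·(+1)^0 = +1.
v=7: a=7^1·(≡6), b=7^1·(≡6) mod 7; (6|7)=-1, (6|7)=-1; (−1)^{1·1·3}·(-1)^1·(-1)^1 = -1.
v=13: a=13^0·(≡3), b=13^1·(≡2) mod 13; (3|13)=+1, (2|13)=-1; (−1)^{0·1·6}·(+1)^1·(-1)^0 = +1.
v=29: a=29^2·(≡2), b=29^2·(≡6) mod 29; (2|29)=-1, (6|29)=+1; (−1)^{2·2·14}·(-1)^2·(+1)^2 = +1.
v=5: a=5^2·(≡2), b=5^1·(≡4) mod 5; (2|5)=-1, (4|5)=+1; (−1)^{2·1·2}·(-1)^1·(+1)^2 = -1.
(-77, 1956955 / ℚ) ramifies at {2, 5, 7, 23}: a division algebra.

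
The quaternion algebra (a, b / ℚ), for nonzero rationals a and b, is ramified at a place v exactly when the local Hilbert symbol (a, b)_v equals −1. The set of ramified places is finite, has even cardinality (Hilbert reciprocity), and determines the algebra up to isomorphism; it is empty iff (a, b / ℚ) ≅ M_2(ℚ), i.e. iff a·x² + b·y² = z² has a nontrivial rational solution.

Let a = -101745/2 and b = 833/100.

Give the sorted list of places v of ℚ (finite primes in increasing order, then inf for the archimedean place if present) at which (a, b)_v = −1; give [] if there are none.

[5, 7]

Mod squares: a ≡ -22610, b ≡ 17. Check v ∈ {∞, 2, 3, 5, 7, 17, 19}.
v=17: a=17^1·(≡8), b=17^1·(≡1) mod 17; (8|17)=+1, (1|17)=+1; (−1)^{1·1·8}·(+1)^1·(+1)^1 = +1.
v=5: a=5^1·(≡3), b=5^-2·(≡2) mod 5; (3|5)=-1, (2|5)=-1; (−1)^{1·-2·2}·(-1)^-2·(-1)^1 = -1.
v=7: a=7^1·(≡2), b=7^2·(≡5) mod 7; (2|7)=+1, (5|7)=-1; (−1)^{1·2·3}·(+1)^2·(-1)^1 = -1.
v=∞: -22610 < 0 and 17 > 0  ⇒  (a,b)_∞ = +1.
v=3: a=3^2·(≡1), b=3^0·(≡2) mod 3; (1|3)=+1, (2|3)=-1; (−1)^{2·0·1}·(+1)^0·(-1)^2 = +1.
v=19: a=19^1·(≡11), b=19^0·(≡7) mod 19; (11|19)=+1, (7|19)=+1; (−1)^{1·0·9}·(+1)^0·(+1)^1 = +1.
v=2: v_2(a)=-1, v_2(b)=-2; units ≡ 7, 1 (mod 8); ε·ε+αω+βω = 1·0+-1·0+-2·0 ≡ 0  ⇒  (a,b)_2 = +1.
(-22610, 17 / ℚ) ramifies at {5, 7}: a division algebra.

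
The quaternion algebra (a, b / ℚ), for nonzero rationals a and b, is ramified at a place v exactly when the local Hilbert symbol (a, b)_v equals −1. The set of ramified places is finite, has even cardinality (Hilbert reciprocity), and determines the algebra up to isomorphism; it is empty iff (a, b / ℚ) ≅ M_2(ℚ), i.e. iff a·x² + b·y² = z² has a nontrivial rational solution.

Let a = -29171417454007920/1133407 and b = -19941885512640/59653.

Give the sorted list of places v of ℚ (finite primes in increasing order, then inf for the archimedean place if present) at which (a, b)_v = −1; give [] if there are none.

(a, b) ≡ (-1250072985, -2827355) mod (ℚ^×)²; places V = {2, 3, 5, 7, 11, 13, 17, 19, 29, 31, 37, 41, ∞}.
(a,b)_5: α=1, u≡3; β=1, v≡4 (mod 5); (3|5)=-1, (4|5)=+1; sign (−1)^0·-1^1·+1^1 = -1.
(a,b)_19: α=-1, u≡8; β=0, v≡16 (mod 19); (8|19)=-1, (16|19)=+1; sign (−1)^0·-1^0·+1^-1 = +1.
(a,b)_2: α=4, β=6; u≡7, v≡5 (mod 8); ε(u)ε(v)=1·0, αω(v)=4·1, βω(u)=6·0; sum ≡ 0  ⇒  +1.
(a,b)_31: α=1, u≡25; β=1, v≡4 (mod 31); (25|31)=+1, (4|31)=+1; sign (−1)^1·+1^1·+1^1 = -1.
(a,b)_41: α=1, u≡19; β=0, v≡37 (mod 41); (19|41)=-1, (37|41)=+1; sign (−1)^0·-1^0·+1^1 = +1.
(a,b)_3: α=11, u≡2; β=8, v≡1 (mod 3); (2|3)=-1, (1|3)=+1; sign (−1)^0·-1^8·+1^11 = +1.
(a,b)_37: α=2, u≡29; β=1, v≡25 (mod 37); (29|37)=-1, (25|37)=+1; sign (−1)^0·-1^1·+1^2 = -1.
(a,b)_7: α=1, u≡6; β=2, v≡4 (mod 7); (6|7)=-1, (4|7)=+1; sign (−1)^0·-1^2·+1^1 = +1.
(a,b)_11: α=-2, u≡5; β=-2, v≡7 (mod 11); (5|11)=+1, (7|11)=-1; sign (−1)^0·+1^-2·-1^-2 = +1.
(a,b)_29: α=-1, u≡17; β=-1, v≡26 (mod 29); (17|29)=-1, (26|29)=-1; sign (−1)^0·-1^-1·-1^-1 = +1.
(a,b)_17: α=-1, u≡1; β=-1, v≡15 (mod 17); (1|17)=+1, (15|17)=+1; sign (−1)^0·+1^-1·+1^-1 = +1.
(a,b)_13: α=2, u≡2; β=2, v≡7 (mod 13); (2|13)=-1, (7|13)=-1; sign (−1)^0·-1^2·-1^2 = +1.
(a,b)_∞: sgn(-1250072985)=−, sgn(-2827355)=−, so -1.
|Ram(-1250072985, -2827355)| = 4, even; anisotropic at {5, 31, 37, ∞}.

[5, 31, 37, inf]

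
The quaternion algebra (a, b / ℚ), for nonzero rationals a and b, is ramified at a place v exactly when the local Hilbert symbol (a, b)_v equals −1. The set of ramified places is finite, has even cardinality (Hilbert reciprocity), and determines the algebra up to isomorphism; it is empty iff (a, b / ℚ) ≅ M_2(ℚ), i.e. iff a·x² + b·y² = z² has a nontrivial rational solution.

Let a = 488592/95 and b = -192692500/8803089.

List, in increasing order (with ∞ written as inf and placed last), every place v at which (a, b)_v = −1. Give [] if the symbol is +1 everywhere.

[2, 5]

(a, b) ≡ (35815, -13) mod (ℚ^×)²; places V = {2, 3, 5, 7, 11, 13, 19, 23, 29, 43, ∞}.
(a,b)_5: α=-1, u≡3; β=4, v≡3 (mod 5); (3|5)=-1, (3|5)=-1; sign (−1)^0·-1^4·-1^-1 = -1.
(a,b)_13: α=1, u≡10; β=1, v≡1 (mod 13); (10|13)=+1, (1|13)=+1; sign (−1)^0·+1^1·+1^1 = +1.
(a,b)_11: α=0, u≡7; β=2, v≡4 (mod 11); (7|11)=-1, (4|11)=+1; sign (−1)^0·-1^2·+1^0 = +1.
(a,b)_43: α=0, u≡22; β=-2, v≡32 (mod 43); (22|43)=-1, (32|43)=-1; sign (−1)^0·-1^-2·-1^0 = +1.
(a,b)_19: α=-1, u≡9; β=0, v≡1 (mod 19); (9|19)=+1, (1|19)=+1; sign (−1)^0·+1^0·+1^-1 = +1.
(a,b)_23: α=0, u≡1; β=-2, v≡10 (mod 23); (1|23)=+1, (10|23)=-1; sign (−1)^0·+1^-2·-1^0 = +1.
(a,b)_3: α=4, u≡1; β=-2, v≡2 (mod 3); (1|3)=+1, (2|3)=-1; sign (−1)^0·+1^-2·-1^4 = +1.
(a,b)_∞: sgn(35815)=+, sgn(-13)=−, so +1.
(a,b)_29: α=1, u≡18; β=0, v≡24 (mod 29); (18|29)=-1, (24|29)=+1; sign (−1)^0·-1^0·+1^1 = +1.
(a,b)_2: α=4, β=2; u≡7, v≡3 (mod 8); ε(u)ε(v)=1·1, αω(v)=4·1, βω(u)=2·0; sum ≡ 1  ⇒  -1.
(a,b)_7: α=0, u≡5; β=2, v≡2 (mod 7); (5|7)=-1, (2|7)=+1; sign (−1)^0·-1^2·+1^0 = +1.
Ram(35815, -13) = {2, 5}; no ℚ_2-point on the conic.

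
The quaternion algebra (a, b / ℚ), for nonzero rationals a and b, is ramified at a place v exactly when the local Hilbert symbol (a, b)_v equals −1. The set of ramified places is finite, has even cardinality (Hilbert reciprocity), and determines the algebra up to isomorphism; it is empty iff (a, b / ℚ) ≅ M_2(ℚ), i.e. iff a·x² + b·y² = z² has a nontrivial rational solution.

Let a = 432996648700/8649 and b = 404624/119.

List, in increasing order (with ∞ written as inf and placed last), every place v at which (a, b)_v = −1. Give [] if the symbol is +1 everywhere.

(a, b) ≡ (7, 24871) mod (ℚ^×)²; places V = {2, 3, 5, 7, 11, 17, 19, 31, ∞}.
(a,b)_7: α=3, u≡1; β=-1, v≡1 (mod 7); (1|7)=+1, (1|7)=+1; sign (−1)^1·+1^-1·+1^3 = -1.
(a,b)_19: α=2, u≡16; β=1, v≡7 (mod 19); (16|19)=+1, (7|19)=+1; sign (−1)^0·+1^1·+1^2 = +1.
(a,b)_2: α=2, β=4; u≡7, v≡7 (mod 8); ε(u)ε(v)=1·1, αω(v)=2·0, βω(u)=4·0; sum ≡ 1  ⇒  -1.
(a,b)_31: α=-2, u≡7; β=0, v≡10 (mod 31); (7|31)=+1, (10|31)=+1; sign (−1)^0·+1^0·+1^-2 = +1.
(a,b)_∞: sgn(7)=+, sgn(24871)=+, so +1.
(a,b)_5: α=2, u≡2; β=0, v≡1 (mod 5); (2|5)=-1, (1|5)=+1; sign (−1)^0·-1^0·+1^2 = +1.
(a,b)_3: α=-2, u≡1; β=0, v≡1 (mod 3); (1|3)=+1, (1|3)=+1; sign (−1)^0·+1^0·+1^-2 = +1.
(a,b)_17: α=2, u≡12; β=-1, v≡1 (mod 17); (12|17)=-1, (1|17)=+1; sign (−1)^0·-1^-1·+1^2 = -1.
(a,b)_11: α=2, u≡7; β=3, v≡2 (mod 11); (7|11)=-1, (2|11)=-1; sign (−1)^0·-1^3·-1^2 = -1.
(7, 24871 / ℚ) ramifies at {2, 7, 11, 17}: a division algebra.

[2, 7, 11, 17]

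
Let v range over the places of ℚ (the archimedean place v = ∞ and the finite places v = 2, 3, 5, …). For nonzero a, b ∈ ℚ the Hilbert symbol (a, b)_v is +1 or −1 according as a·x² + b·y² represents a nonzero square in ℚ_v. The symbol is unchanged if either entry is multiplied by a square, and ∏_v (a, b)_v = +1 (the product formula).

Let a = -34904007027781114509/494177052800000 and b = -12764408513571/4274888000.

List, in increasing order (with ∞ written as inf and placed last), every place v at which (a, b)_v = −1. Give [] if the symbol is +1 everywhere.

[11, inf]

(a, b) ≡ (-1705, -55) mod (ℚ^×)²; places V = {2, 3, 5, 11, 13, 17, 31, 43, ∞}.
(a,b)_17: α=-4, u≡5; β=-2, v≡8 (mod 17); (5|17)=-1, (8|17)=+1; sign (−1)^0·-1^-2·+1^-4 = +1.
(a,b)_43: α=-2, u≡23; β=-2, v≡16 (mod 43); (23|43)=+1, (16|43)=+1; sign (−1)^0·+1^-2·+1^-2 = +1.
(a,b)_∞: sgn(-1705)=−, sgn(-55)=−, so -1.
(a,b)_5: α=-5, u≡1; β=-3, v≡1 (mod 5); (1|5)=+1, (1|5)=+1; sign (−1)^0·+1^-3·+1^-5 = +1.
(a,b)_31: α=3, u≡9; β=2, v≡25 (mod 31); (9|31)=+1, (25|31)=+1; sign (−1)^0·+1^2·+1^3 = +1.
(a,b)_11: α=5, u≡7; β=3, v≡8 (mod 11); (7|11)=-1, (8|11)=-1; sign (−1)^1·-1^3·-1^5 = -1.
(a,b)_3: α=16, u≡2; β=10, v≡2 (mod 3); (2|3)=-1, (2|3)=-1; sign (−1)^0·-1^10·-1^16 = +1.
(a,b)_2: α=-10, β=-6; u≡7, v≡1 (mod 8); ε(u)ε(v)=1·0, αω(v)=-10·0, βω(u)=-6·0; sum ≡ 0  ⇒  +1.
(a,b)_13: α=2, u≡6; β=2, v≡9 (mod 13); (6|13)=-1, (9|13)=+1; sign (−1)^0·-1^2·+1^2 = +1.
(-1705, -55 / ℚ) ramifies at {11, ∞}: a division algebra.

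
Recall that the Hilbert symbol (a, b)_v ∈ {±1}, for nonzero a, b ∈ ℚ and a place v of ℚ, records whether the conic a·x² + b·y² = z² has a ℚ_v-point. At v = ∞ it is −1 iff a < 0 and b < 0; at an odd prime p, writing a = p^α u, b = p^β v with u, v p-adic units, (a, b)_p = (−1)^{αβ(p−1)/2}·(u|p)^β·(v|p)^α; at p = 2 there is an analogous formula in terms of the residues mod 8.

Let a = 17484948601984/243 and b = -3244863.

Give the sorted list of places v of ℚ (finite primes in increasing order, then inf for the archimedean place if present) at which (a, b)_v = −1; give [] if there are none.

[19, 31, 37, 41]

(a, b) ≡ (5361078, -3244863) mod (ℚ^×)²; places V = {2, 3, 17, 19, 23, 31, 37, 41, ∞}.
(a,b)_∞: sgn(5361078)=+, sgn(-3244863)=−, so +1.
(a,b)_19: α=1, u≡8; β=0, v≡14 (mod 19); (8|19)=-1, (14|19)=-1; sign (−1)^0·-1^0·-1^1 = -1.
(a,b)_37: α=1, u≡8; β=1, v≡28 (mod 37); (8|37)=-1, (28|37)=+1; sign (−1)^0·-1^1·+1^1 = -1.
(a,b)_41: α=1, u≡20; β=1, v≡28 (mod 41); (20|41)=+1, (28|41)=-1; sign (−1)^0·+1^1·-1^1 = -1.
(a,b)_23: α=2, u≡2; β=1, v≡1 (mod 23); (2|23)=+1, (1|23)=+1; sign (−1)^0·+1^1·+1^2 = +1.
(a,b)_2: α=7, β=0; u≡3, v≡1 (mod 8); ε(u)ε(v)=1·0, αω(v)=7·0, βω(u)=0·1; sum ≡ 0  ⇒  +1.
(a,b)_31: α=1, u≡19; β=1, v≡14 (mod 31); (19|31)=+1, (14|31)=+1; sign (−1)^1·+1^1·+1^1 = -1.
(a,b)_17: α=2, u≡2; β=0, v≡12 (mod 17); (2|17)=+1, (12|17)=-1; sign (−1)^0·+1^0·-1^2 = +1.
(a,b)_3: α=-5, u≡1; β=1, v≡2 (mod 3); (1|3)=+1, (2|3)=-1; sign (−1)^1·+1^1·-1^-5 = +1.
Ram(5361078, -3244863) = {19, 31, 37, 41}; no ℚ_19-point on the conic.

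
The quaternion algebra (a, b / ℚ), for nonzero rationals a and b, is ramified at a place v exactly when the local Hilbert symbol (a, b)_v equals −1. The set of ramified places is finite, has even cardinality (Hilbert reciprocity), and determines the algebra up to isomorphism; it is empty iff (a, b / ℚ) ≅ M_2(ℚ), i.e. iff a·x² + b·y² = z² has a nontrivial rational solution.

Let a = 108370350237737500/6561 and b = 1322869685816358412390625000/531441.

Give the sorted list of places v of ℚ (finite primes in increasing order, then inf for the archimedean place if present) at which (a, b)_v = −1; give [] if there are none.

Mod squares: a ≡ 55, b ≡ 73370. Check v ∈ {∞, 2, 3, 5, 11, 23, 29}.
v=2: v_2(a)=2, v_2(b)=3; units ≡ 7, 5 (mod 8); ε·ε+αω+βω = 1·0+2·1+3·0 ≡ 0  ⇒  (a,b)_2 = +1.
v=∞: 55 > 0 and 73370 > 0  ⇒  (a,b)_∞ = +1.
v=29: a=29^2·(≡12), b=29^3·(≡1) mod 29; (12|29)=-1, (1|29)=+1; (−1)^{2·3·14}·(-1)^3·(+1)^2 = -1.
v=5: a=5^5·(≡1), b=5^9·(≡4) mod 5; (1|5)=+1, (4|5)=+1; (−1)^{5·9·2}·(+1)^9·(+1)^5 = +1.
v=3: a=3^-8·(≡1), b=3^-12·(≡2) mod 3; (1|3)=+1, (2|3)=-1; (−1)^{-8·-12·1}·(+1)^-12·(-1)^-8 = +1.
v=11: a=11^7·(≡4), b=11^11·(≡5) mod 11; (4|11)=+1, (5|11)=+1; (−1)^{7·11·5}·(+1)^11·(+1)^7 = -1.
v=23: a=23^2·(≡2), b=23^3·(≡12) mod 23; (2|23)=+1, (12|23)=+1; (−1)^{2·3·11}·(+1)^3·(+1)^2 = +1.
Ram(55, 73370) = {11, 29}; no ℚ_11-point on the conic.

[11, 29]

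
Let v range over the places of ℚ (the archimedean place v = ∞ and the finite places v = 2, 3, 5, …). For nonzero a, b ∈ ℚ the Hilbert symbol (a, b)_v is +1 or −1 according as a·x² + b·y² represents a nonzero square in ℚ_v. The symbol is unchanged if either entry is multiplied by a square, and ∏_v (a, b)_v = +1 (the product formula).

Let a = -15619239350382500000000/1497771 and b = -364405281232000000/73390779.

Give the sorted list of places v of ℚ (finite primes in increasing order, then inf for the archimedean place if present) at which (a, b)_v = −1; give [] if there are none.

(a, b) ≡ (-343387, -693985127) mod (ℚ^×)²; places V = {2, 3, 5, 7, 11, 19, 31, 41, 43, 47, 53, ∞}.
(a,b)_47: α=2, u≡21; β=1, v≡35 (mod 47); (21|47)=+1, (35|47)=-1; sign (−1)^0·+1^1·-1^2 = +1.
(a,b)_53: α=1, u≡40; β=1, v≡13 (mod 53); (40|53)=+1, (13|53)=+1; sign (−1)^0·+1^1·+1^1 = +1.
(a,b)_∞: sgn(-343387)=−, sgn(-693985127)=−, so -1.
(a,b)_41: α=-2, u≡35; β=-2, v≡40 (mod 41); (35|41)=-1, (40|41)=+1; sign (−1)^0·-1^-2·+1^-2 = +1.
(a,b)_5: α=10, u≡2; β=6, v≡3 (mod 5); (2|5)=-1, (3|5)=-1; sign (−1)^0·-1^6·-1^10 = +1.
(a,b)_31: α=1, u≡21; β=1, v≡4 (mod 31); (21|31)=-1, (4|31)=+1; sign (−1)^1·-1^1·+1^1 = +1.
(a,b)_2: α=8, β=10; u≡5, v≡1 (mod 8); ε(u)ε(v)=0·0, αω(v)=8·0, βω(u)=10·1; sum ≡ 0  ⇒  +1.
(a,b)_43: α=2, u≡10; β=1, v≡35 (mod 43); (10|43)=+1, (35|43)=+1; sign (−1)^0·+1^1·+1^2 = +1.
(a,b)_11: α=-1, u≡1; β=-1, v≡2 (mod 11); (1|11)=+1, (2|11)=-1; sign (−1)^1·+1^-1·-1^-1 = +1.
(a,b)_19: α=1, u≡15; β=3, v≡18 (mod 19); (15|19)=-1, (18|19)=-1; sign (−1)^1·-1^3·-1^1 = -1.
(a,b)_7: α=2, u≡6; β=-2, v≡4 (mod 7); (6|7)=-1, (4|7)=+1; sign (−1)^0·-1^-2·+1^2 = +1.
(a,b)_3: α=-4, u≡2; β=-4, v≡1 (mod 3); (2|3)=-1, (1|3)=+1; sign (−1)^0·-1^-4·+1^-4 = +1.
(-343387, -693985127 / ℚ) ramifies at {19, ∞}: a division algebra.

[19, inf]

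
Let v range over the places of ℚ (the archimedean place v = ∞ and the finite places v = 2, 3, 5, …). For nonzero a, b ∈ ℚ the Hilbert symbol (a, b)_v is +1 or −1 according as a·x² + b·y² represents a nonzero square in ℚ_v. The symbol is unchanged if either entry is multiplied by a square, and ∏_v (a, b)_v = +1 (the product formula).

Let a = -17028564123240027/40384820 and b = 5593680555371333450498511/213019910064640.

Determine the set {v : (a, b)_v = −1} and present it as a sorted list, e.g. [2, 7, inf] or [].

[23, 31, 37, 41]

(a, b) ≡ (-235135, 205507990) mod (ℚ^×)²; places V = {2, 3, 5, 7, 17, 19, 23, 29, 31, 37, 41, ∞}.
(a,b)_7: α=-4, u≡1; β=-6, v≡2 (mod 7); (1|7)=+1, (2|7)=+1; sign (−1)^0·+1^-6·+1^-4 = +1.
(a,b)_2: α=-2, β=-9; u≡1, v≡3 (mod 8); ε(u)ε(v)=0·1, αω(v)=-2·1, βω(u)=-9·0; sum ≡ 0  ⇒  +1.
(a,b)_∞: sgn(-235135)=−, sgn(205507990)=+, so +1.
(a,b)_41: α=1, u≡37; β=1, v≡14 (mod 41); (37|41)=+1, (14|41)=-1; sign (−1)^0·+1^1·-1^1 = -1.
(a,b)_17: α=2, u≡16; β=6, v≡12 (mod 17); (16|17)=+1, (12|17)=-1; sign (−1)^0·+1^6·-1^2 = +1.
(a,b)_19: α=2, u≡9; β=3, v≡6 (mod 19); (9|19)=+1, (6|19)=+1; sign (−1)^0·+1^3·+1^2 = +1.
(a,b)_31: α=1, u≡1; β=1, v≡10 (mod 31); (1|31)=+1, (10|31)=+1; sign (−1)^1·+1^1·+1^1 = -1.
(a,b)_23: α=2, u≡15; β=3, v≡19 (mod 23); (15|23)=-1, (19|23)=-1; sign (−1)^0·-1^3·-1^2 = -1.
(a,b)_3: α=8, u≡2; β=10, v≡1 (mod 3); (2|3)=-1, (1|3)=+1; sign (−1)^0·-1^10·+1^8 = +1.
(a,b)_37: α=1, u≡26; β=1, v≡13 (mod 37); (26|37)=+1, (13|37)=-1; sign (−1)^0·+1^1·-1^1 = -1.
(a,b)_5: α=-1, u≡2; β=-1, v≡2 (mod 5); (2|5)=-1, (2|5)=-1; sign (−1)^0·-1^-1·-1^-1 = +1.
(a,b)_29: α=-2, u≡19; β=-4, v≡8 (mod 29); (19|29)=-1, (8|29)=-1; sign (−1)^0·-1^-4·-1^-2 = +1.
(-235135, 205507990 / ℚ) ramifies at {23, 31, 37, 41}: a division algebra.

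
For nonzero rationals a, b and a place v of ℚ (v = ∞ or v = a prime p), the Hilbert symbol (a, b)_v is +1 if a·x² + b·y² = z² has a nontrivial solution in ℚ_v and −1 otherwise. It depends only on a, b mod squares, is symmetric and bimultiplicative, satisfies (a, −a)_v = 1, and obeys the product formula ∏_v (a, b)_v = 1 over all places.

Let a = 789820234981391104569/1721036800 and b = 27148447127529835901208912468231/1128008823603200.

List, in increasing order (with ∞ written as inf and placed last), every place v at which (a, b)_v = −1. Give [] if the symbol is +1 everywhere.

[11, 13]

(a, b) ≡ (7, 57057) mod (ℚ^×)²; places V = {2, 3, 5, 7, 11, 13, 17, 19, 29, 31, ∞}.
(a,b)_7: α=-5, u≡2; β=-7, v≡5 (mod 7); (2|7)=+1, (5|7)=-1; sign (−1)^1·+1^-7·-1^-5 = +1.
(a,b)_19: α=0, u≡16; β=-1, v≡1 (mod 19); (16|19)=+1, (1|19)=+1; sign (−1)^0·+1^-1·+1^0 = +1.
(a,b)_29: α=2, u≡7; β=2, v≡17 (mod 29); (7|29)=+1, (17|29)=-1; sign (−1)^0·+1^2·-1^2 = +1.
(a,b)_13: α=6, u≡7; β=11, v≡2 (mod 13); (7|13)=-1, (2|13)=-1; sign (−1)^0·-1^11·-1^6 = -1.
(a,b)_11: α=0, u≡10; β=-1, v≡6 (mod 11); (10|11)=-1, (6|11)=-1; sign (−1)^0·-1^-1·-1^0 = -1.
(a,b)_2: α=-12, β=-18; u≡7, v≡1 (mod 8); ε(u)ε(v)=1·0, αω(v)=-12·0, βω(u)=-18·0; sum ≡ 0  ⇒  +1.
(a,b)_31: α=4, u≡18; β=6, v≡22 (mod 31); (18|31)=+1, (22|31)=-1; sign (−1)^0·+1^6·-1^4 = +1.
(a,b)_3: α=6, u≡1; β=5, v≡2 (mod 3); (1|3)=+1, (2|3)=-1; sign (−1)^0·+1^5·-1^6 = +1.
(a,b)_17: α=2, u≡10; β=4, v≡14 (mod 17); (10|17)=-1, (14|17)=-1; sign (−1)^0·-1^4·-1^2 = +1.
(a,b)_5: α=-2, u≡2; β=-2, v≡2 (mod 5); (2|5)=-1, (2|5)=-1; sign (−1)^0·-1^-2·-1^-2 = +1.
(a,b)_∞: sgn(7)=+, sgn(57057)=+, so +1.
|Ram(7, 57057)| = 2, even; anisotropic at {11, 13}.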